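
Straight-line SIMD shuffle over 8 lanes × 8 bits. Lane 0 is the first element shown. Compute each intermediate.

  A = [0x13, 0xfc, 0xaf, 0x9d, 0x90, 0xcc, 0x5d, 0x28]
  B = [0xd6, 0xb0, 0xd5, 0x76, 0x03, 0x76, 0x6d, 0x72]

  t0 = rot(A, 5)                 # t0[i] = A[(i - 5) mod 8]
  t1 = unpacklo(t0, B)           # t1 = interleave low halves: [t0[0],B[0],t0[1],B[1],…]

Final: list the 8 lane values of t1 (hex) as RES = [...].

t0 = [0x9d, 0x90, 0xcc, 0x5d, 0x28, 0x13, 0xfc, 0xaf]
t1 = [0x9d, 0xd6, 0x90, 0xb0, 0xcc, 0xd5, 0x5d, 0x76]

RES = [0x9d, 0xd6, 0x90, 0xb0, 0xcc, 0xd5, 0x5d, 0x76]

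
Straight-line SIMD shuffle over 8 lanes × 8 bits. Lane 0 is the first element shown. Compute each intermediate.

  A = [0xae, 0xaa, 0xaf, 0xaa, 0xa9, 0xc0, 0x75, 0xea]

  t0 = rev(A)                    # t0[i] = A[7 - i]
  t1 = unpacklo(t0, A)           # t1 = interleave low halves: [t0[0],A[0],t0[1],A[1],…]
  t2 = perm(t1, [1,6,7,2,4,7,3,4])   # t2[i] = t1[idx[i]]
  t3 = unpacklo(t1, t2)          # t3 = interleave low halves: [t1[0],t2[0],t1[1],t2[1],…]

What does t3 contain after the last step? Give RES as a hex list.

  t0: ea 75 c0 a9 aa af aa ae
  t1: ea ae 75 aa c0 af a9 aa
  t2: ae a9 aa 75 c0 aa aa c0
  t3: ea ae ae a9 75 aa aa 75

RES = [0xea, 0xae, 0xae, 0xa9, 0x75, 0xaa, 0xaa, 0x75]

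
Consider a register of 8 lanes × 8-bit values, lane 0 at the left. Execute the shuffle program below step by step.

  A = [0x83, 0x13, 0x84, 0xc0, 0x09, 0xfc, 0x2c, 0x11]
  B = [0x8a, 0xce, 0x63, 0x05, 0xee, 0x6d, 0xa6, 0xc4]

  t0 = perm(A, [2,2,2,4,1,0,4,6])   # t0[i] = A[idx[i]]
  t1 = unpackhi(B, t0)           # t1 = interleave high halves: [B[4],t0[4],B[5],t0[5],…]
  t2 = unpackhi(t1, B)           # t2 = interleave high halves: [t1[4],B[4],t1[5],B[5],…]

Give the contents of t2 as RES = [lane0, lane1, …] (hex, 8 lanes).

t0 = [0x84, 0x84, 0x84, 0x09, 0x13, 0x83, 0x09, 0x2c]
t1 = [0xee, 0x13, 0x6d, 0x83, 0xa6, 0x09, 0xc4, 0x2c]
t2 = [0xa6, 0xee, 0x09, 0x6d, 0xc4, 0xa6, 0x2c, 0xc4]

RES = [0xa6, 0xee, 0x09, 0x6d, 0xc4, 0xa6, 0x2c, 0xc4]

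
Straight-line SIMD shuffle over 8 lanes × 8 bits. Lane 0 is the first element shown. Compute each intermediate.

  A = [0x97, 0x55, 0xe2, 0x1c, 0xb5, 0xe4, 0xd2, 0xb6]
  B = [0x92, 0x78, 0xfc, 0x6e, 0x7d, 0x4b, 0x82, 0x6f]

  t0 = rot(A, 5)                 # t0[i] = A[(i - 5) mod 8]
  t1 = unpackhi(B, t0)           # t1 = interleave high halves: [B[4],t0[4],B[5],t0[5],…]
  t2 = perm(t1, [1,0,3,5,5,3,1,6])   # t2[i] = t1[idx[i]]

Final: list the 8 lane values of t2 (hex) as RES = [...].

RES = [0xb6, 0x7d, 0x97, 0x55, 0x55, 0x97, 0xb6, 0x6f]

t0 = [0x1c, 0xb5, 0xe4, 0xd2, 0xb6, 0x97, 0x55, 0xe2]
t1 = [0x7d, 0xb6, 0x4b, 0x97, 0x82, 0x55, 0x6f, 0xe2]
t2 = [0xb6, 0x7d, 0x97, 0x55, 0x55, 0x97, 0xb6, 0x6f]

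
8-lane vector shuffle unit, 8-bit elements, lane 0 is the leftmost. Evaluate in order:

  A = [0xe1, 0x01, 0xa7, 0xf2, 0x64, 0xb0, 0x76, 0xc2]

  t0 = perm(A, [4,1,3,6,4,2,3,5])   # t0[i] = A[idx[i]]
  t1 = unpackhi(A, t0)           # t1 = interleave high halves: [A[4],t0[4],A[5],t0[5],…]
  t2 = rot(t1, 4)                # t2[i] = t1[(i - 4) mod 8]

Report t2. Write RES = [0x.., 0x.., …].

  t0: 64 01 f2 76 64 a7 f2 b0
  t1: 64 64 b0 a7 76 f2 c2 b0
  t2: 76 f2 c2 b0 64 64 b0 a7

RES = [ 0x76  0xf2  0xc2  0xb0  0x64  0x64  0xb0  0xa7 ]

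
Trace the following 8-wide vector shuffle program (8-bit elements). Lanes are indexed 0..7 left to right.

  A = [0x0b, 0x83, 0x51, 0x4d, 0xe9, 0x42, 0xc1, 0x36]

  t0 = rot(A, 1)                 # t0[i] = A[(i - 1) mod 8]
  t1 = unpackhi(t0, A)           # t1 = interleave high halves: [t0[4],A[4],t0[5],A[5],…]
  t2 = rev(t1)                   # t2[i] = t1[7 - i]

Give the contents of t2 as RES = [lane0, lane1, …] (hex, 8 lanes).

RES = [0x36, 0xc1, 0xc1, 0x42, 0x42, 0xe9, 0xe9, 0x4d]

→ t0 |36|0b|83|51|4d|e9|42|c1|
→ t1 |4d|e9|e9|42|42|c1|c1|36|
→ t2 |36|c1|c1|42|42|e9|e9|4d|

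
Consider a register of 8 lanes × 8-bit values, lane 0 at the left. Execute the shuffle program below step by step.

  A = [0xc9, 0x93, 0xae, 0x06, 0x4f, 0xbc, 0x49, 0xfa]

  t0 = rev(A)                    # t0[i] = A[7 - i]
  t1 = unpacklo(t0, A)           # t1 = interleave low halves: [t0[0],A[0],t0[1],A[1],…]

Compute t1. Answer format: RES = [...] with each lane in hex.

  t0: fa 49 bc 4f 06 ae 93 c9
  t1: fa c9 49 93 bc ae 4f 06

RES = [ 0xfa  0xc9  0x49  0x93  0xbc  0xae  0x4f  0x06 ]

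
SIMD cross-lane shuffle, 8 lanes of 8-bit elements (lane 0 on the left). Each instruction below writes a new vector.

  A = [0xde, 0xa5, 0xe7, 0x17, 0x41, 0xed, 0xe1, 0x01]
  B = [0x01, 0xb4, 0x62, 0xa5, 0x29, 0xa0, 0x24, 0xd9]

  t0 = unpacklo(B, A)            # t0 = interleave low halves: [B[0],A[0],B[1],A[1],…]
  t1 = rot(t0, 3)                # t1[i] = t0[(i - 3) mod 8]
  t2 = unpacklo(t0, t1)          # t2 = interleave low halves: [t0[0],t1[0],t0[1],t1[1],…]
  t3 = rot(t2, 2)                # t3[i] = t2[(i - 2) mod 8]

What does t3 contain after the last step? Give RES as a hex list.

RES = [ 0xa5  0x01  0x01  0xe7  0xde  0xa5  0xb4  0x17 ]

  t0: 01 de b4 a5 62 e7 a5 17
  t1: e7 a5 17 01 de b4 a5 62
  t2: 01 e7 de a5 b4 17 a5 01
  t3: a5 01 01 e7 de a5 b4 17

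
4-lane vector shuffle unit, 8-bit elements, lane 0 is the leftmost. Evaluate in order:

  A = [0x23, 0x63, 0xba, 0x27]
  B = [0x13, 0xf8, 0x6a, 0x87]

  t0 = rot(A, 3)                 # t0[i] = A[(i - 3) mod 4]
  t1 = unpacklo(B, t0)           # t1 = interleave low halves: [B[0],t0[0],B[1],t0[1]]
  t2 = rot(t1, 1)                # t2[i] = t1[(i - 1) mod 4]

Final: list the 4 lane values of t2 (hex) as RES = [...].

RES = [0xba, 0x13, 0x63, 0xf8]

t0 = [0x63, 0xba, 0x27, 0x23]
t1 = [0x13, 0x63, 0xf8, 0xba]
t2 = [0xba, 0x13, 0x63, 0xf8]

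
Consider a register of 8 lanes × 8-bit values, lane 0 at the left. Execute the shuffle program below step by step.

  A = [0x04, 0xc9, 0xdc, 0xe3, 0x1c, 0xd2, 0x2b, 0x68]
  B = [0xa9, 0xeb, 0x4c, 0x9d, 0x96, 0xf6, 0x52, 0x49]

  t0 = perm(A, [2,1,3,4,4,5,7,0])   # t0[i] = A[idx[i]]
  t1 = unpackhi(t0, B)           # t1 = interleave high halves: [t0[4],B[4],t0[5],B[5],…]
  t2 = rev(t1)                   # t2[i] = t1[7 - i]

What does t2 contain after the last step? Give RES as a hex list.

→ t0 |dc|c9|e3|1c|1c|d2|68|04|
→ t1 |1c|96|d2|f6|68|52|04|49|
→ t2 |49|04|52|68|f6|d2|96|1c|

RES = [ 0x49  0x04  0x52  0x68  0xf6  0xd2  0x96  0x1c ]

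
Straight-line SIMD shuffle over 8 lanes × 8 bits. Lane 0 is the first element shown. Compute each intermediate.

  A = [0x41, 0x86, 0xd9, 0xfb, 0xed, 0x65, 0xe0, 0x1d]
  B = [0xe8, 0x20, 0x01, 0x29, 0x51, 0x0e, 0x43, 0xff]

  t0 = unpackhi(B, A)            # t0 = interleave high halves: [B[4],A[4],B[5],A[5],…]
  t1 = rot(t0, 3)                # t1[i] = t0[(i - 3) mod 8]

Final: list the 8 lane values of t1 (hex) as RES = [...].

t0 = [0x51, 0xed, 0x0e, 0x65, 0x43, 0xe0, 0xff, 0x1d]
t1 = [0xe0, 0xff, 0x1d, 0x51, 0xed, 0x0e, 0x65, 0x43]

RES = [ 0xe0  0xff  0x1d  0x51  0xed  0x0e  0x65  0x43 ]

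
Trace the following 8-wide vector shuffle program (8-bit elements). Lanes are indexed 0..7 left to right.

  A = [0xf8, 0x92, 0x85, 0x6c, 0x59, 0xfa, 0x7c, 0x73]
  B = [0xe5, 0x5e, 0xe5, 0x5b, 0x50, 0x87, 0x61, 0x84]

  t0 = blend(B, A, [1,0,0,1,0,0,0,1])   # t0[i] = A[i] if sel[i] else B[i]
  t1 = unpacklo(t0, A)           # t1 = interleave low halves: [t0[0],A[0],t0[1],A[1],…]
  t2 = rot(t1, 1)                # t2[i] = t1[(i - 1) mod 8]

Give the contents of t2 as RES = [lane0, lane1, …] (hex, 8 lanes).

→ t0 |f8|5e|e5|6c|50|87|61|73|
→ t1 |f8|f8|5e|92|e5|85|6c|6c|
→ t2 |6c|f8|f8|5e|92|e5|85|6c|

RES = [0x6c, 0xf8, 0xf8, 0x5e, 0x92, 0xe5, 0x85, 0x6c]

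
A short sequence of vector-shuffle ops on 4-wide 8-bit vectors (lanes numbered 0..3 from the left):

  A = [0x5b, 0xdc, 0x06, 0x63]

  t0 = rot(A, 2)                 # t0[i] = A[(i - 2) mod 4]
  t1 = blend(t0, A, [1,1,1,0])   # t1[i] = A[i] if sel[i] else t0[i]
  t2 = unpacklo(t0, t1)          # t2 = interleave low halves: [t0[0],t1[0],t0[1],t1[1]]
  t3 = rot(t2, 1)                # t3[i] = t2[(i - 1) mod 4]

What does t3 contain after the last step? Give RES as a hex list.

RES = [ 0xdc  0x06  0x5b  0x63 ]

  t0: 06 63 5b dc
  t1: 5b dc 06 dc
  t2: 06 5b 63 dc
  t3: dc 06 5b 63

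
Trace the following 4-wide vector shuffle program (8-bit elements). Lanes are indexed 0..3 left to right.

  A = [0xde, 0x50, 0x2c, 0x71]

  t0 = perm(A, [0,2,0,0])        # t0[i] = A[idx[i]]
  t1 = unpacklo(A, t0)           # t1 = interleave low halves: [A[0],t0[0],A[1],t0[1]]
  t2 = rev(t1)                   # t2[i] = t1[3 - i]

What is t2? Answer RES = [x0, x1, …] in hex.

RES = [0x2c, 0x50, 0xde, 0xde]

  t0: de 2c de de
  t1: de de 50 2c
  t2: 2c 50 de de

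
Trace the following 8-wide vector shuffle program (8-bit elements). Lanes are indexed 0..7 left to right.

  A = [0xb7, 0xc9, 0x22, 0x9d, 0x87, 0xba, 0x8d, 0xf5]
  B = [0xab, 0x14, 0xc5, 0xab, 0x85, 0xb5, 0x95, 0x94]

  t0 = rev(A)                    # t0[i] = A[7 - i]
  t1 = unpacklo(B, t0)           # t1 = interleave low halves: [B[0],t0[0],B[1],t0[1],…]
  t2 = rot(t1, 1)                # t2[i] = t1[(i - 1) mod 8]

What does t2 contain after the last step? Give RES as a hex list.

→ t0 |f5|8d|ba|87|9d|22|c9|b7|
→ t1 |ab|f5|14|8d|c5|ba|ab|87|
→ t2 |87|ab|f5|14|8d|c5|ba|ab|

RES = [0x87, 0xab, 0xf5, 0x14, 0x8d, 0xc5, 0xba, 0xab]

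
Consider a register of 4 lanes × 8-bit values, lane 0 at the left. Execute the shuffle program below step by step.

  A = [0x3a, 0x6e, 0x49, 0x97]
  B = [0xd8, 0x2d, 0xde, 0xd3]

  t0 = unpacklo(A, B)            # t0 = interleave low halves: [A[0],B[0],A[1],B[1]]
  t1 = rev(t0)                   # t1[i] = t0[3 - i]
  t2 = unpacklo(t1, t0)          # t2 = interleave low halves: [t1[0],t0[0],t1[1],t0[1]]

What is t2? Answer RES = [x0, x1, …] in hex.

t0 = [0x3a, 0xd8, 0x6e, 0x2d]
t1 = [0x2d, 0x6e, 0xd8, 0x3a]
t2 = [0x2d, 0x3a, 0x6e, 0xd8]

RES = [ 0x2d  0x3a  0x6e  0xd8 ]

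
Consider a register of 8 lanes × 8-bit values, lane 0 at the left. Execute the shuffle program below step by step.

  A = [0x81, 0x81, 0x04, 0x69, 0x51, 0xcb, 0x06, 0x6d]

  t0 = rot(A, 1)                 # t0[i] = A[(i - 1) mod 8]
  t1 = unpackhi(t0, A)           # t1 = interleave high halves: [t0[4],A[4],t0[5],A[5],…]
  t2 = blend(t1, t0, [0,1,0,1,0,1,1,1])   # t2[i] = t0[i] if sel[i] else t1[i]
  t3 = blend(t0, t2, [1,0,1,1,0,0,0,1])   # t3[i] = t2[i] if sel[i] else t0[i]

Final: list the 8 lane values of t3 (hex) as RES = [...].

t0 = [0x6d, 0x81, 0x81, 0x04, 0x69, 0x51, 0xcb, 0x06]
t1 = [0x69, 0x51, 0x51, 0xcb, 0xcb, 0x06, 0x06, 0x6d]
t2 = [0x69, 0x81, 0x51, 0x04, 0xcb, 0x51, 0xcb, 0x06]
t3 = [0x69, 0x81, 0x51, 0x04, 0x69, 0x51, 0xcb, 0x06]

RES = [ 0x69  0x81  0x51  0x04  0x69  0x51  0xcb  0x06 ]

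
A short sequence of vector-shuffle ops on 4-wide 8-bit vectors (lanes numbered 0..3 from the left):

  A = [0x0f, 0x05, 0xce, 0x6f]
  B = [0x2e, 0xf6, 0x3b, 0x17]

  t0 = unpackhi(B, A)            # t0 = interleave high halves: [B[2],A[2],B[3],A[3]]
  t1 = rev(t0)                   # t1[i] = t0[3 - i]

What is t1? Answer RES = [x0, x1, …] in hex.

RES = [0x6f, 0x17, 0xce, 0x3b]

→ t0 |3b|ce|17|6f|
→ t1 |6f|17|ce|3b|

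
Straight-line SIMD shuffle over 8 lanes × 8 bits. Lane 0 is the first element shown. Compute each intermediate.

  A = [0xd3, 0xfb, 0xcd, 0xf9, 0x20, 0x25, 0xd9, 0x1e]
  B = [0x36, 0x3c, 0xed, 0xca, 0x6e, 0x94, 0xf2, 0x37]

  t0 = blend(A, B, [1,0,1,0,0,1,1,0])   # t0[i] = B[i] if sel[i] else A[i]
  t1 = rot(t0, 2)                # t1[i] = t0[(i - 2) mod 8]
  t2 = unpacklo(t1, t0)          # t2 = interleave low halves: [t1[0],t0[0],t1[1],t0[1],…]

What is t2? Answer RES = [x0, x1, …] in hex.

t0 = [0x36, 0xfb, 0xed, 0xf9, 0x20, 0x94, 0xf2, 0x1e]
t1 = [0xf2, 0x1e, 0x36, 0xfb, 0xed, 0xf9, 0x20, 0x94]
t2 = [0xf2, 0x36, 0x1e, 0xfb, 0x36, 0xed, 0xfb, 0xf9]

RES = [0xf2, 0x36, 0x1e, 0xfb, 0x36, 0xed, 0xfb, 0xf9]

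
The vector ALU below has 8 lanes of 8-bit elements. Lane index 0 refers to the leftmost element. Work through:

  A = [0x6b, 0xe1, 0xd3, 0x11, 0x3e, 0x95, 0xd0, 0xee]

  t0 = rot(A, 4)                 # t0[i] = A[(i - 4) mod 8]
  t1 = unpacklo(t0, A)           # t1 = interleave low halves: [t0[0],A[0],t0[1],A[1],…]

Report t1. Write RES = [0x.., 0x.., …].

RES = [0x3e, 0x6b, 0x95, 0xe1, 0xd0, 0xd3, 0xee, 0x11]

t0 = [0x3e, 0x95, 0xd0, 0xee, 0x6b, 0xe1, 0xd3, 0x11]
t1 = [0x3e, 0x6b, 0x95, 0xe1, 0xd0, 0xd3, 0xee, 0x11]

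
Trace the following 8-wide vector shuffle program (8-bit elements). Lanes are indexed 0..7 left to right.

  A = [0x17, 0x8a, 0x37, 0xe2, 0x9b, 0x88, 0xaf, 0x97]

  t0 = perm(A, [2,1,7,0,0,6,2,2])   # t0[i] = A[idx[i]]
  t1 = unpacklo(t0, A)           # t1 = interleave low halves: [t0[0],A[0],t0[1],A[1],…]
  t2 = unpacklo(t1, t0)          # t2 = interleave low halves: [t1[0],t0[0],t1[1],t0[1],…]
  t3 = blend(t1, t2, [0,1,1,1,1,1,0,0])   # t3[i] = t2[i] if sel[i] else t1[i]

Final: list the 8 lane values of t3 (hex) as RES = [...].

RES = [ 0x37  0x37  0x17  0x8a  0x8a  0x97  0x17  0xe2 ]

t0 = [0x37, 0x8a, 0x97, 0x17, 0x17, 0xaf, 0x37, 0x37]
t1 = [0x37, 0x17, 0x8a, 0x8a, 0x97, 0x37, 0x17, 0xe2]
t2 = [0x37, 0x37, 0x17, 0x8a, 0x8a, 0x97, 0x8a, 0x17]
t3 = [0x37, 0x37, 0x17, 0x8a, 0x8a, 0x97, 0x17, 0xe2]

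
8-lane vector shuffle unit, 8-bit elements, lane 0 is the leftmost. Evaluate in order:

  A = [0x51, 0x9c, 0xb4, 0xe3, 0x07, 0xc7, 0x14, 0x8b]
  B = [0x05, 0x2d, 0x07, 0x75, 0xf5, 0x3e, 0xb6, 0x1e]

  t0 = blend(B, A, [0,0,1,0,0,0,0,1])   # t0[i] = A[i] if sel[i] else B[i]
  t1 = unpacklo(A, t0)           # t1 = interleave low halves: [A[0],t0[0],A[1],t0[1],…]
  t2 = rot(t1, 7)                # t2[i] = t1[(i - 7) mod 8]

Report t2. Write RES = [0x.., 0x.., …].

RES = [0x05, 0x9c, 0x2d, 0xb4, 0xb4, 0xe3, 0x75, 0x51]

t0 = [0x05, 0x2d, 0xb4, 0x75, 0xf5, 0x3e, 0xb6, 0x8b]
t1 = [0x51, 0x05, 0x9c, 0x2d, 0xb4, 0xb4, 0xe3, 0x75]
t2 = [0x05, 0x9c, 0x2d, 0xb4, 0xb4, 0xe3, 0x75, 0x51]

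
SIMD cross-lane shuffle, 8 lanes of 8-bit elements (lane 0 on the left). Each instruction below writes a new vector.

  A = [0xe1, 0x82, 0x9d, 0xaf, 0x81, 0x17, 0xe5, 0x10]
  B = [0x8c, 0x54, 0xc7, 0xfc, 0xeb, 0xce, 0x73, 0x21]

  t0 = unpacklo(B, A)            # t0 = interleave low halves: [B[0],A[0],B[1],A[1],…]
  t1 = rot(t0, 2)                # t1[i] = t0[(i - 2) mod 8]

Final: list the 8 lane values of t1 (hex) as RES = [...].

RES = [0xfc, 0xaf, 0x8c, 0xe1, 0x54, 0x82, 0xc7, 0x9d]

  t0: 8c e1 54 82 c7 9d fc af
  t1: fc af 8c e1 54 82 c7 9d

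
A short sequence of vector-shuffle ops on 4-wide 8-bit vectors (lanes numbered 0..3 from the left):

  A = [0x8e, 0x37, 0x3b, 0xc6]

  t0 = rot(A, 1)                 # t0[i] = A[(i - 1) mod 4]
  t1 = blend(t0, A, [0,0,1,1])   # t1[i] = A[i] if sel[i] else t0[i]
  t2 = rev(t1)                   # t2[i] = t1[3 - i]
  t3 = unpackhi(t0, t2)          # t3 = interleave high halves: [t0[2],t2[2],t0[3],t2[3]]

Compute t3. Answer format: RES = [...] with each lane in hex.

RES = [0x37, 0x8e, 0x3b, 0xc6]

→ t0 |c6|8e|37|3b|
→ t1 |c6|8e|3b|c6|
→ t2 |c6|3b|8e|c6|
→ t3 |37|8e|3b|c6|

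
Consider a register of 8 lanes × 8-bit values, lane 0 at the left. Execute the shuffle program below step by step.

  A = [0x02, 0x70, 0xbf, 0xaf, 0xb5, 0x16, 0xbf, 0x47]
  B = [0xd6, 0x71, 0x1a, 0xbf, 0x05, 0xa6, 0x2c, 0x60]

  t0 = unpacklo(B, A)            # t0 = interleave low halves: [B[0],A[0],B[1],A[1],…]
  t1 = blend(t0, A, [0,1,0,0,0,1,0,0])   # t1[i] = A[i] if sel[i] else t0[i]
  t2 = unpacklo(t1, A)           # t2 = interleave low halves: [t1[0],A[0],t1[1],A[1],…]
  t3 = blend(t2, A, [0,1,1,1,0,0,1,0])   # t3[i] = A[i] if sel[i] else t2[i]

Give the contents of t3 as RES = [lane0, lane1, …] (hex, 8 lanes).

RES = [ 0xd6  0x70  0xbf  0xaf  0x71  0xbf  0xbf  0xaf ]

t0 = [0xd6, 0x02, 0x71, 0x70, 0x1a, 0xbf, 0xbf, 0xaf]
t1 = [0xd6, 0x70, 0x71, 0x70, 0x1a, 0x16, 0xbf, 0xaf]
t2 = [0xd6, 0x02, 0x70, 0x70, 0x71, 0xbf, 0x70, 0xaf]
t3 = [0xd6, 0x70, 0xbf, 0xaf, 0x71, 0xbf, 0xbf, 0xaf]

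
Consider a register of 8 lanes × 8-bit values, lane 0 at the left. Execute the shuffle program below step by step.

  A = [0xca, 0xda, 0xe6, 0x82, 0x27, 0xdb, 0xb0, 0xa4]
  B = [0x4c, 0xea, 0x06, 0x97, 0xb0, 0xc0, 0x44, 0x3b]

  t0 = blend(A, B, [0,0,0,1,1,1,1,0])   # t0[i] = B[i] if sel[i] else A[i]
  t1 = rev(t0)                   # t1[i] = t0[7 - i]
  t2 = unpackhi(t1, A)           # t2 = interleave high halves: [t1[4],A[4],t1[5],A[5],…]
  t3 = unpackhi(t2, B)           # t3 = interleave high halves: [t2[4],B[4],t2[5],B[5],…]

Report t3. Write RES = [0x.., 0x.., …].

RES = [0xda, 0xb0, 0xb0, 0xc0, 0xca, 0x44, 0xa4, 0x3b]

t0 = [0xca, 0xda, 0xe6, 0x97, 0xb0, 0xc0, 0x44, 0xa4]
t1 = [0xa4, 0x44, 0xc0, 0xb0, 0x97, 0xe6, 0xda, 0xca]
t2 = [0x97, 0x27, 0xe6, 0xdb, 0xda, 0xb0, 0xca, 0xa4]
t3 = [0xda, 0xb0, 0xb0, 0xc0, 0xca, 0x44, 0xa4, 0x3b]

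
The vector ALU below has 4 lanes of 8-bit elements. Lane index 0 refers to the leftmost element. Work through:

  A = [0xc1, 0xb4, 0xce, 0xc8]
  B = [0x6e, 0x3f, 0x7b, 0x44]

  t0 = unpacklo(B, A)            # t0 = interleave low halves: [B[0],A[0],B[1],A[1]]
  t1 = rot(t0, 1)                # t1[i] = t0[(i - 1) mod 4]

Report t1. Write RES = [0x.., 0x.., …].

RES = [0xb4, 0x6e, 0xc1, 0x3f]

t0 = [0x6e, 0xc1, 0x3f, 0xb4]
t1 = [0xb4, 0x6e, 0xc1, 0x3f]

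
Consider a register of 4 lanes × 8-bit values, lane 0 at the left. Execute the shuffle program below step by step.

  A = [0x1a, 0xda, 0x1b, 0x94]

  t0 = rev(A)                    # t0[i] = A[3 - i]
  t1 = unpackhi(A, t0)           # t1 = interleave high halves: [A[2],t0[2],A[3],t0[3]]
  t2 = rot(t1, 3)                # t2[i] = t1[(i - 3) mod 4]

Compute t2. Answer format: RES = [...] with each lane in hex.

RES = [ 0xda  0x94  0x1a  0x1b ]

→ t0 |94|1b|da|1a|
→ t1 |1b|da|94|1a|
→ t2 |da|94|1a|1b|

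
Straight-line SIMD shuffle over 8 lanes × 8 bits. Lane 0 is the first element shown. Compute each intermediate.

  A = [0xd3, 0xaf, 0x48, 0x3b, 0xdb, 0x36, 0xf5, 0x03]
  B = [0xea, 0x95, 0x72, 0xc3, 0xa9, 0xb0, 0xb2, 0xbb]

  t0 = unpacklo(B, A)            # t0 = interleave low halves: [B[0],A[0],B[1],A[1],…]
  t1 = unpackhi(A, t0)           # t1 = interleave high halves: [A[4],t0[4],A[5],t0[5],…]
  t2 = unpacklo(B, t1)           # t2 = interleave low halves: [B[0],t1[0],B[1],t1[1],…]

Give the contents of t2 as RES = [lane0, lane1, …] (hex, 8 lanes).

RES = [ 0xea  0xdb  0x95  0x72  0x72  0x36  0xc3  0x48 ]

→ t0 |ea|d3|95|af|72|48|c3|3b|
→ t1 |db|72|36|48|f5|c3|03|3b|
→ t2 |ea|db|95|72|72|36|c3|48|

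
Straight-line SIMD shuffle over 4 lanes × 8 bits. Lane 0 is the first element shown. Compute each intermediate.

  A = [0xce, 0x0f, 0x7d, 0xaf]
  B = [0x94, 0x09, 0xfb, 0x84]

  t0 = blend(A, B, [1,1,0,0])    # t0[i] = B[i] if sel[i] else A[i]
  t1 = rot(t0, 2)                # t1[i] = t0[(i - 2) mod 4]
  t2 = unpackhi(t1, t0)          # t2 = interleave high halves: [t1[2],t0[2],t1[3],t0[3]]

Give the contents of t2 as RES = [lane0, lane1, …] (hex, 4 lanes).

RES = [0x94, 0x7d, 0x09, 0xaf]

→ t0 |94|09|7d|af|
→ t1 |7d|af|94|09|
→ t2 |94|7d|09|af|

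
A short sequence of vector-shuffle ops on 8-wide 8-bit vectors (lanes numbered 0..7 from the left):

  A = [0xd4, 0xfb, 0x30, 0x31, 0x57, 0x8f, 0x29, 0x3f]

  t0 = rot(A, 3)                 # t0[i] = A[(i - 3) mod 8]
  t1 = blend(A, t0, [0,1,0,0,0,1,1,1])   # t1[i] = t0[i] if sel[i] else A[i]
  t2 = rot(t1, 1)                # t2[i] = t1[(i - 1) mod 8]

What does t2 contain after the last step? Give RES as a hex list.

RES = [0x57, 0xd4, 0x29, 0x30, 0x31, 0x57, 0x30, 0x31]

  t0: 8f 29 3f d4 fb 30 31 57
  t1: d4 29 30 31 57 30 31 57
  t2: 57 d4 29 30 31 57 30 31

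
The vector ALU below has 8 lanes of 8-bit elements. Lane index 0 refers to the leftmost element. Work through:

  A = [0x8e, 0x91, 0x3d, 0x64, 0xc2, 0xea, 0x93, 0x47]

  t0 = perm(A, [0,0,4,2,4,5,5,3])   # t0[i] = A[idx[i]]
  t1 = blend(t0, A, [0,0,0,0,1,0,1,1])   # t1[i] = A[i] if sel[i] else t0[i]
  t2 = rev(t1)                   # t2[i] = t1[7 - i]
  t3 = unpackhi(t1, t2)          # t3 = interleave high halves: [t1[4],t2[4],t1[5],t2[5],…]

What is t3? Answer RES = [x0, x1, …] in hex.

RES = [0xc2, 0x3d, 0xea, 0xc2, 0x93, 0x8e, 0x47, 0x8e]

→ t0 |8e|8e|c2|3d|c2|ea|ea|64|
→ t1 |8e|8e|c2|3d|c2|ea|93|47|
→ t2 |47|93|ea|c2|3d|c2|8e|8e|
→ t3 |c2|3d|ea|c2|93|8e|47|8e|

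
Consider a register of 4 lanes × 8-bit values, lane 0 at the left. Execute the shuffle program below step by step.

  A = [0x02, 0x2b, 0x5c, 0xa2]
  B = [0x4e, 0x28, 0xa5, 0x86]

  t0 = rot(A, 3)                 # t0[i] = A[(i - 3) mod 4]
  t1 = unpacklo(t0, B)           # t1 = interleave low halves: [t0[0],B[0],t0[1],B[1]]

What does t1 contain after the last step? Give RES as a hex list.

t0 = [0x2b, 0x5c, 0xa2, 0x02]
t1 = [0x2b, 0x4e, 0x5c, 0x28]

RES = [0x2b, 0x4e, 0x5c, 0x28]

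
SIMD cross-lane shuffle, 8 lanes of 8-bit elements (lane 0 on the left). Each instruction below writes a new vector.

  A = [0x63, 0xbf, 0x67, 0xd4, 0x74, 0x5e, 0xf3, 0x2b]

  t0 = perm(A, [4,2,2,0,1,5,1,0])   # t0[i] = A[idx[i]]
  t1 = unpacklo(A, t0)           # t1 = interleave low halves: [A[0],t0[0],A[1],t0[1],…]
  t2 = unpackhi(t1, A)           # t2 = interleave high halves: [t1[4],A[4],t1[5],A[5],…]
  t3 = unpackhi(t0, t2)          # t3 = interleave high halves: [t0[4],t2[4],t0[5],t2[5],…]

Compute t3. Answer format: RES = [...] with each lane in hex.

t0 = [0x74, 0x67, 0x67, 0x63, 0xbf, 0x5e, 0xbf, 0x63]
t1 = [0x63, 0x74, 0xbf, 0x67, 0x67, 0x67, 0xd4, 0x63]
t2 = [0x67, 0x74, 0x67, 0x5e, 0xd4, 0xf3, 0x63, 0x2b]
t3 = [0xbf, 0xd4, 0x5e, 0xf3, 0xbf, 0x63, 0x63, 0x2b]

RES = [ 0xbf  0xd4  0x5e  0xf3  0xbf  0x63  0x63  0x2b ]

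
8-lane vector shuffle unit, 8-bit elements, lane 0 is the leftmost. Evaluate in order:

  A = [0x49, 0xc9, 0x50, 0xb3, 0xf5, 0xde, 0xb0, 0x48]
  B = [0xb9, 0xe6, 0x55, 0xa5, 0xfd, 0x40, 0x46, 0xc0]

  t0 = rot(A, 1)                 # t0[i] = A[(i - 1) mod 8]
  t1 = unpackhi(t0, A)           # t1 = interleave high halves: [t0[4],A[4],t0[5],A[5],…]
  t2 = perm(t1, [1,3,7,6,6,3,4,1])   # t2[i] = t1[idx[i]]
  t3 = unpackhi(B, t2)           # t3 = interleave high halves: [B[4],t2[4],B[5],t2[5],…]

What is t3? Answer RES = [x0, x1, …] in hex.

→ t0 |48|49|c9|50|b3|f5|de|b0|
→ t1 |b3|f5|f5|de|de|b0|b0|48|
→ t2 |f5|de|48|b0|b0|de|de|f5|
→ t3 |fd|b0|40|de|46|de|c0|f5|

RES = [ 0xfd  0xb0  0x40  0xde  0x46  0xde  0xc0  0xf5 ]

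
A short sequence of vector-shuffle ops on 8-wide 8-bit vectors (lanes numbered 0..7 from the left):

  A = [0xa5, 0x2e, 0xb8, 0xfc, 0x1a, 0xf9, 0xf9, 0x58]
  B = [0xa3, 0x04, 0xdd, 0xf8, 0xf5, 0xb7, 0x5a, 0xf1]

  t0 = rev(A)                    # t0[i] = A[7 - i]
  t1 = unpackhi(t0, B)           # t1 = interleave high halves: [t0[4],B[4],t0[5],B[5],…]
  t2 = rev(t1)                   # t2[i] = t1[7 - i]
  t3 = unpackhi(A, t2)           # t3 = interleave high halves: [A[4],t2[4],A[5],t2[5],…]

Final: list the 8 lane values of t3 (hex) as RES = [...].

→ t0 |58|f9|f9|1a|fc|b8|2e|a5|
→ t1 |fc|f5|b8|b7|2e|5a|a5|f1|
→ t2 |f1|a5|5a|2e|b7|b8|f5|fc|
→ t3 |1a|b7|f9|b8|f9|f5|58|fc|

RES = [ 0x1a  0xb7  0xf9  0xb8  0xf9  0xf5  0x58  0xfc ]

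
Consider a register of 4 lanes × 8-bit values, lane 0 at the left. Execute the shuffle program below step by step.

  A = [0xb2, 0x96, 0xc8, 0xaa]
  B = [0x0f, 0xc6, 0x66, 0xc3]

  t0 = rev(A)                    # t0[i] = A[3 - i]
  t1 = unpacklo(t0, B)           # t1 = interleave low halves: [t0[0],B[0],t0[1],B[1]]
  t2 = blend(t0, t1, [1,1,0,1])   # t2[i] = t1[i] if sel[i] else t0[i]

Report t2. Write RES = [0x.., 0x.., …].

RES = [0xaa, 0x0f, 0x96, 0xc6]

  t0: aa c8 96 b2
  t1: aa 0f c8 c6
  t2: aa 0f 96 c6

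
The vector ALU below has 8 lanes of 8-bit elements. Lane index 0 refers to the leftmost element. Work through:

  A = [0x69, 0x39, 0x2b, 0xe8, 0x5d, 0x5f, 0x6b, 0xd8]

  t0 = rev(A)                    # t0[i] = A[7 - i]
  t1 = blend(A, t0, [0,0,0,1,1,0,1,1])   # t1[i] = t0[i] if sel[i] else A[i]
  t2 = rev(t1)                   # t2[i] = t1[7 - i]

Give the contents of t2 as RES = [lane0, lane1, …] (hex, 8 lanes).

  t0: d8 6b 5f 5d e8 2b 39 69
  t1: 69 39 2b 5d e8 5f 39 69
  t2: 69 39 5f e8 5d 2b 39 69

RES = [ 0x69  0x39  0x5f  0xe8  0x5d  0x2b  0x39  0x69 ]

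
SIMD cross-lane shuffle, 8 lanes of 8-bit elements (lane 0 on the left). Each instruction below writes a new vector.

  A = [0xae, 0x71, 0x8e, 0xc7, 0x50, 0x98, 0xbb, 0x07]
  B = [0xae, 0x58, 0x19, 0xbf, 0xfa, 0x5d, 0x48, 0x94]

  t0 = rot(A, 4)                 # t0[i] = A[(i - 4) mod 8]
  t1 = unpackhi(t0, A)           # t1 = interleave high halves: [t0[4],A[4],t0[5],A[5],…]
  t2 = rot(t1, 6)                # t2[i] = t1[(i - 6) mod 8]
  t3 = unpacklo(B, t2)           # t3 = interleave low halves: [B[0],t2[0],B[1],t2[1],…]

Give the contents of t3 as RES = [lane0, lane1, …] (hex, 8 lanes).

  t0: 50 98 bb 07 ae 71 8e c7
  t1: ae 50 71 98 8e bb c7 07
  t2: 71 98 8e bb c7 07 ae 50
  t3: ae 71 58 98 19 8e bf bb

RES = [ 0xae  0x71  0x58  0x98  0x19  0x8e  0xbf  0xbb ]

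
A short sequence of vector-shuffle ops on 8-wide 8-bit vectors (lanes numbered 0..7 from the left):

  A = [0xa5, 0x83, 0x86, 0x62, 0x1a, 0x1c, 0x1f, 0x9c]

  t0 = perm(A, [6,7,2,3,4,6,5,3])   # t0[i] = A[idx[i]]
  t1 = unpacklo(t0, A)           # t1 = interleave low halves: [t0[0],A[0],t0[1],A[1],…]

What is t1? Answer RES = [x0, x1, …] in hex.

RES = [0x1f, 0xa5, 0x9c, 0x83, 0x86, 0x86, 0x62, 0x62]

t0 = [0x1f, 0x9c, 0x86, 0x62, 0x1a, 0x1f, 0x1c, 0x62]
t1 = [0x1f, 0xa5, 0x9c, 0x83, 0x86, 0x86, 0x62, 0x62]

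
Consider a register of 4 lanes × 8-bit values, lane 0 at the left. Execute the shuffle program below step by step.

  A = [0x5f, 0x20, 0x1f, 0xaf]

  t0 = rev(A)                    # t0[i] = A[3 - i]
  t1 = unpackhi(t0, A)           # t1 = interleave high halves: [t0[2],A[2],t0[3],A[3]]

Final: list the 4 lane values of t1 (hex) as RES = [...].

t0 = [0xaf, 0x1f, 0x20, 0x5f]
t1 = [0x20, 0x1f, 0x5f, 0xaf]

RES = [0x20, 0x1f, 0x5f, 0xaf]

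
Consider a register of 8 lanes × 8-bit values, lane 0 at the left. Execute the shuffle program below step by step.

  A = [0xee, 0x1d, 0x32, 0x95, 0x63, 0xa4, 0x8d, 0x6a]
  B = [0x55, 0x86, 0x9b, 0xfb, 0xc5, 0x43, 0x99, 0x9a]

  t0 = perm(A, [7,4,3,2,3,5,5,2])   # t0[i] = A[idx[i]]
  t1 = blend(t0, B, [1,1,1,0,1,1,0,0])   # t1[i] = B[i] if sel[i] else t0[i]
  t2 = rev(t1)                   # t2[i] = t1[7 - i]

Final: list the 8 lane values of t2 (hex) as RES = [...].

→ t0 |6a|63|95|32|95|a4|a4|32|
→ t1 |55|86|9b|32|c5|43|a4|32|
→ t2 |32|a4|43|c5|32|9b|86|55|

RES = [0x32, 0xa4, 0x43, 0xc5, 0x32, 0x9b, 0x86, 0x55]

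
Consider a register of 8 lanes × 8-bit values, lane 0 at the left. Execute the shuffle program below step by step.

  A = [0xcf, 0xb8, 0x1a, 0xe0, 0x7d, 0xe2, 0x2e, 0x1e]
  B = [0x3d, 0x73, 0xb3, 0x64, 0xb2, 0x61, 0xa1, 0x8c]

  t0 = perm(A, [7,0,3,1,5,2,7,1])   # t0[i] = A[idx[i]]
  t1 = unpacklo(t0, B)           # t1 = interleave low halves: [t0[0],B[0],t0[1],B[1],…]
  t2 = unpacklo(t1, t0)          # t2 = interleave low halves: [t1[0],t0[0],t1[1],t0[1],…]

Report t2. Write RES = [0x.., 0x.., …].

RES = [0x1e, 0x1e, 0x3d, 0xcf, 0xcf, 0xe0, 0x73, 0xb8]

t0 = [0x1e, 0xcf, 0xe0, 0xb8, 0xe2, 0x1a, 0x1e, 0xb8]
t1 = [0x1e, 0x3d, 0xcf, 0x73, 0xe0, 0xb3, 0xb8, 0x64]
t2 = [0x1e, 0x1e, 0x3d, 0xcf, 0xcf, 0xe0, 0x73, 0xb8]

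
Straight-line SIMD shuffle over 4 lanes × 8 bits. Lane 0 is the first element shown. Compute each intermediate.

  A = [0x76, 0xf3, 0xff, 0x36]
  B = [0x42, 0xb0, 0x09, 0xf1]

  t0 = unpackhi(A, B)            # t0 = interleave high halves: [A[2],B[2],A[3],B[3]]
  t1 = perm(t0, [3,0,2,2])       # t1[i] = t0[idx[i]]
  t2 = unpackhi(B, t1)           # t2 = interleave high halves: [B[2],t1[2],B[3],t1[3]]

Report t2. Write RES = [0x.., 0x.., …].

  t0: ff 09 36 f1
  t1: f1 ff 36 36
  t2: 09 36 f1 36

RES = [ 0x09  0x36  0xf1  0x36 ]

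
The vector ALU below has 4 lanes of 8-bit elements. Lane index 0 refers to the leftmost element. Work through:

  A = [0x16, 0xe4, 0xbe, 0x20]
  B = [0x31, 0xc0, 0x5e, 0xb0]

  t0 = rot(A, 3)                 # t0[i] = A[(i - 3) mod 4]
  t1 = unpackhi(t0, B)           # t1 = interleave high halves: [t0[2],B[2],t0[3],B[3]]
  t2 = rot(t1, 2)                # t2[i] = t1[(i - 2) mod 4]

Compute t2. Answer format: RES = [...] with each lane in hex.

RES = [ 0x16  0xb0  0x20  0x5e ]

  t0: e4 be 20 16
  t1: 20 5e 16 b0
  t2: 16 b0 20 5e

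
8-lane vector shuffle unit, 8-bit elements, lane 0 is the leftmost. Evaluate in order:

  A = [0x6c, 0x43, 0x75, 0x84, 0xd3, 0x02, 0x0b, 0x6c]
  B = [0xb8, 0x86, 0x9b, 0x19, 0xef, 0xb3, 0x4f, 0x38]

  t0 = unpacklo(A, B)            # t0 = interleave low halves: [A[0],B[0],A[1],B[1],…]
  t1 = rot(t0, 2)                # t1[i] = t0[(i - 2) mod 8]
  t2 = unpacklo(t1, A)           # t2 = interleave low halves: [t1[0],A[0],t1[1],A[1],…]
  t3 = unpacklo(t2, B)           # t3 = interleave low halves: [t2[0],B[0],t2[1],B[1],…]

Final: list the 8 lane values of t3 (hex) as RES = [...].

t0 = [0x6c, 0xb8, 0x43, 0x86, 0x75, 0x9b, 0x84, 0x19]
t1 = [0x84, 0x19, 0x6c, 0xb8, 0x43, 0x86, 0x75, 0x9b]
t2 = [0x84, 0x6c, 0x19, 0x43, 0x6c, 0x75, 0xb8, 0x84]
t3 = [0x84, 0xb8, 0x6c, 0x86, 0x19, 0x9b, 0x43, 0x19]

RES = [ 0x84  0xb8  0x6c  0x86  0x19  0x9b  0x43  0x19 ]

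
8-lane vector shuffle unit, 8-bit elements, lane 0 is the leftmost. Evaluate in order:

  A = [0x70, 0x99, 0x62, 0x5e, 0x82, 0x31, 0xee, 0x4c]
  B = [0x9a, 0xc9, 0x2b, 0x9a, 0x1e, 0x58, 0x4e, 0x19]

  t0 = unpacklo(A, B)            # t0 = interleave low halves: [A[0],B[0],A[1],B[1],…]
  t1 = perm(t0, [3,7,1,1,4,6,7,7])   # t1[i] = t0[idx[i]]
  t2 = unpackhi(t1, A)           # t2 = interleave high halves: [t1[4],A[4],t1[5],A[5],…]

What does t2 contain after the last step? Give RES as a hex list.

t0 = [0x70, 0x9a, 0x99, 0xc9, 0x62, 0x2b, 0x5e, 0x9a]
t1 = [0xc9, 0x9a, 0x9a, 0x9a, 0x62, 0x5e, 0x9a, 0x9a]
t2 = [0x62, 0x82, 0x5e, 0x31, 0x9a, 0xee, 0x9a, 0x4c]

RES = [0x62, 0x82, 0x5e, 0x31, 0x9a, 0xee, 0x9a, 0x4c]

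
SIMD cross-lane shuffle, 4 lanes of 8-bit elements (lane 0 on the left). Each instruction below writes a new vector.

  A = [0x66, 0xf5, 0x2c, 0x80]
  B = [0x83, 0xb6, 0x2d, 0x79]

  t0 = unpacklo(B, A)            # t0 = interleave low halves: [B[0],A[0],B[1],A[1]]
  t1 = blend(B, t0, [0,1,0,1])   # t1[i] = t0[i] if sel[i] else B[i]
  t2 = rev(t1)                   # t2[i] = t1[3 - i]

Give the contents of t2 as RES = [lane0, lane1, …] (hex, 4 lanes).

t0 = [0x83, 0x66, 0xb6, 0xf5]
t1 = [0x83, 0x66, 0x2d, 0xf5]
t2 = [0xf5, 0x2d, 0x66, 0x83]

RES = [0xf5, 0x2d, 0x66, 0x83]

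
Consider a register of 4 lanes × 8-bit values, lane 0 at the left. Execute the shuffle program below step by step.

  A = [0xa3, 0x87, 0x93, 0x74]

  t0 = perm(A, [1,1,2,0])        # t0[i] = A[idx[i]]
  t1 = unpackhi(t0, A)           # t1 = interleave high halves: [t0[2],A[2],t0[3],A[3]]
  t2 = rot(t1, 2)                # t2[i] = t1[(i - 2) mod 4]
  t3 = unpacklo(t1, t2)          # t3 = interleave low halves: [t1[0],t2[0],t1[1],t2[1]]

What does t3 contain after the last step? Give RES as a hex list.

  t0: 87 87 93 a3
  t1: 93 93 a3 74
  t2: a3 74 93 93
  t3: 93 a3 93 74

RES = [0x93, 0xa3, 0x93, 0x74]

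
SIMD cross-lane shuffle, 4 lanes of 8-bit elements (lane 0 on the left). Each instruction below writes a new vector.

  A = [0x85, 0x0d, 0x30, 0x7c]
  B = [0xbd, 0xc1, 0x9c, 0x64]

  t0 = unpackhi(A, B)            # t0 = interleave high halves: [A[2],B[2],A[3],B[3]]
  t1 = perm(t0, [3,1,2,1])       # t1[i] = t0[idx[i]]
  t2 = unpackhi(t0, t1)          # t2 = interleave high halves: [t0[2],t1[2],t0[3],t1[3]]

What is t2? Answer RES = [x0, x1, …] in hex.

  t0: 30 9c 7c 64
  t1: 64 9c 7c 9c
  t2: 7c 7c 64 9c

RES = [0x7c, 0x7c, 0x64, 0x9c]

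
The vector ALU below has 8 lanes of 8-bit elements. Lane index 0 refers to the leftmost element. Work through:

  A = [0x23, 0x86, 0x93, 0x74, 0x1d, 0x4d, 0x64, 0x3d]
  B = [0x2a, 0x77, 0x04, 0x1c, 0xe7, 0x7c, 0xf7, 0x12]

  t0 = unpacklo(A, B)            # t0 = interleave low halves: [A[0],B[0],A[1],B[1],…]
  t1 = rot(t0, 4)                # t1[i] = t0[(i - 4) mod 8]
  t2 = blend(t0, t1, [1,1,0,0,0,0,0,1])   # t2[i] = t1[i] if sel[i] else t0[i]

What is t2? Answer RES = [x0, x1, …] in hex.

t0 = [0x23, 0x2a, 0x86, 0x77, 0x93, 0x04, 0x74, 0x1c]
t1 = [0x93, 0x04, 0x74, 0x1c, 0x23, 0x2a, 0x86, 0x77]
t2 = [0x93, 0x04, 0x86, 0x77, 0x93, 0x04, 0x74, 0x77]

RES = [ 0x93  0x04  0x86  0x77  0x93  0x04  0x74  0x77 ]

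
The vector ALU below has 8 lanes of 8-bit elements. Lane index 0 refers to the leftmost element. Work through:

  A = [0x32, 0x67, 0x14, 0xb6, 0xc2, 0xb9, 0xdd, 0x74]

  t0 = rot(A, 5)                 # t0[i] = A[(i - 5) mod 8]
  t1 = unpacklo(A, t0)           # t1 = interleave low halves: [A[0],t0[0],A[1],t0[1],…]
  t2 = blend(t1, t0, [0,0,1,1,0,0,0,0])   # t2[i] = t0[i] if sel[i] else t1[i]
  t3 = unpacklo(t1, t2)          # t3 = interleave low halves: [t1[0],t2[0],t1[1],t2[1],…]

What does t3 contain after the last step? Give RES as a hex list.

→ t0 |b6|c2|b9|dd|74|32|67|14|
→ t1 |32|b6|67|c2|14|b9|b6|dd|
→ t2 |32|b6|b9|dd|14|b9|b6|dd|
→ t3 |32|32|b6|b6|67|b9|c2|dd|

RES = [ 0x32  0x32  0xb6  0xb6  0x67  0xb9  0xc2  0xdd ]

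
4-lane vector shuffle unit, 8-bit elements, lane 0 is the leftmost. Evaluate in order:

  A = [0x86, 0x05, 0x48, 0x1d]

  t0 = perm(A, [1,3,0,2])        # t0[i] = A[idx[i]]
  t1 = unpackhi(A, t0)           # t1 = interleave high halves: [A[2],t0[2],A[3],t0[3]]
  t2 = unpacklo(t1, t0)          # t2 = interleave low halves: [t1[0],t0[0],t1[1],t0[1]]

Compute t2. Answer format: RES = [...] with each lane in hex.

RES = [ 0x48  0x05  0x86  0x1d ]

  t0: 05 1d 86 48
  t1: 48 86 1d 48
  t2: 48 05 86 1d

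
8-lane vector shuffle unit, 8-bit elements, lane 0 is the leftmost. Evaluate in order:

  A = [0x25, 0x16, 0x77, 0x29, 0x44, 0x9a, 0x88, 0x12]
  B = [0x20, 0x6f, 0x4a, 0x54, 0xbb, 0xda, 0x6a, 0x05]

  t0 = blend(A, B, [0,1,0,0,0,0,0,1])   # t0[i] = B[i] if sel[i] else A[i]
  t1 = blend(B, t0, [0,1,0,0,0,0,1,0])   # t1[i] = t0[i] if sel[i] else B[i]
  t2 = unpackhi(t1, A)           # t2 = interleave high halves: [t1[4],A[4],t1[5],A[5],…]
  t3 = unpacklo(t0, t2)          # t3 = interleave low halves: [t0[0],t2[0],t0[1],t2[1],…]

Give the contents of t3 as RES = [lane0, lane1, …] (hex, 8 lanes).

→ t0 |25|6f|77|29|44|9a|88|05|
→ t1 |20|6f|4a|54|bb|da|88|05|
→ t2 |bb|44|da|9a|88|88|05|12|
→ t3 |25|bb|6f|44|77|da|29|9a|

RES = [ 0x25  0xbb  0x6f  0x44  0x77  0xda  0x29  0x9a ]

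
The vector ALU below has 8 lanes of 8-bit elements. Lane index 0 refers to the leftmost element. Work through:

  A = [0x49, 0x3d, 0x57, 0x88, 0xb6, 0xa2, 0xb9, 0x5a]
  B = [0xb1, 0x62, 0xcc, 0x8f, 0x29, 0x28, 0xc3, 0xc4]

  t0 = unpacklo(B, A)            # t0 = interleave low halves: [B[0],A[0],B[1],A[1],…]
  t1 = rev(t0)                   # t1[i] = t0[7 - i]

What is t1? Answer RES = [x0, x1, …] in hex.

RES = [ 0x88  0x8f  0x57  0xcc  0x3d  0x62  0x49  0xb1 ]

  t0: b1 49 62 3d cc 57 8f 88
  t1: 88 8f 57 cc 3d 62 49 b1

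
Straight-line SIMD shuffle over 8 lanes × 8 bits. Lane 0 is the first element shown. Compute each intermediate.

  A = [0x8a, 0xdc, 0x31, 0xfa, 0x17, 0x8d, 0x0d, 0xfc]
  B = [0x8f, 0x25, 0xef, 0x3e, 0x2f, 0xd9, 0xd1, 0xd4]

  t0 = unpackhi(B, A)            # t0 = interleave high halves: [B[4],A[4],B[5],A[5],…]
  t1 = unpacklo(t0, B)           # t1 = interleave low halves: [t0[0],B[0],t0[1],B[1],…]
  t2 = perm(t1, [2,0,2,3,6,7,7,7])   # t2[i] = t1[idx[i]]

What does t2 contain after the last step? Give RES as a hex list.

RES = [ 0x17  0x2f  0x17  0x25  0x8d  0x3e  0x3e  0x3e ]

→ t0 |2f|17|d9|8d|d1|0d|d4|fc|
→ t1 |2f|8f|17|25|d9|ef|8d|3e|
→ t2 |17|2f|17|25|8d|3e|3e|3e|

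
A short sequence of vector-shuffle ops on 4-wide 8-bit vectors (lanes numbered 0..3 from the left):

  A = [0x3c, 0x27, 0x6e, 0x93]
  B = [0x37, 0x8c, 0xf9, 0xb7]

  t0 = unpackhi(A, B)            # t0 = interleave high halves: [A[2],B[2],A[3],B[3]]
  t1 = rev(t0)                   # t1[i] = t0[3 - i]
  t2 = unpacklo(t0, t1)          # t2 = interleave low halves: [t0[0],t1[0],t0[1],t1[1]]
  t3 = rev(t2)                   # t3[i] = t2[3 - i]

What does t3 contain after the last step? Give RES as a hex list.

  t0: 6e f9 93 b7
  t1: b7 93 f9 6e
  t2: 6e b7 f9 93
  t3: 93 f9 b7 6e

RES = [ 0x93  0xf9  0xb7  0x6e ]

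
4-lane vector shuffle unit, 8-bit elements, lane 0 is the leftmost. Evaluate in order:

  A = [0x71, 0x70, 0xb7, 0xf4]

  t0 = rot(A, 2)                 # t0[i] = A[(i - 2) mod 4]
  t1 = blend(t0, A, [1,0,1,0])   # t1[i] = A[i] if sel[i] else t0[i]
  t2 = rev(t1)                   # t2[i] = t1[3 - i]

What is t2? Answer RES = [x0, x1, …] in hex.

→ t0 |b7|f4|71|70|
→ t1 |71|f4|b7|70|
→ t2 |70|b7|f4|71|

RES = [0x70, 0xb7, 0xf4, 0x71]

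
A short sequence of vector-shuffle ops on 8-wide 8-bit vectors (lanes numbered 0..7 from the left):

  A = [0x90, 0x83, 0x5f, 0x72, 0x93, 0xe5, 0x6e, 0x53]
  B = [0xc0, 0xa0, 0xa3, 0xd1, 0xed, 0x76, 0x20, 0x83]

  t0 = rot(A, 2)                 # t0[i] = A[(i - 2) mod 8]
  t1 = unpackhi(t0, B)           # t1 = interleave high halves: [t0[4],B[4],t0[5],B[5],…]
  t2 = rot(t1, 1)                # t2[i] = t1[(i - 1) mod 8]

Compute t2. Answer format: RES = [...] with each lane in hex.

RES = [0x83, 0x5f, 0xed, 0x72, 0x76, 0x93, 0x20, 0xe5]

→ t0 |6e|53|90|83|5f|72|93|e5|
→ t1 |5f|ed|72|76|93|20|e5|83|
→ t2 |83|5f|ed|72|76|93|20|e5|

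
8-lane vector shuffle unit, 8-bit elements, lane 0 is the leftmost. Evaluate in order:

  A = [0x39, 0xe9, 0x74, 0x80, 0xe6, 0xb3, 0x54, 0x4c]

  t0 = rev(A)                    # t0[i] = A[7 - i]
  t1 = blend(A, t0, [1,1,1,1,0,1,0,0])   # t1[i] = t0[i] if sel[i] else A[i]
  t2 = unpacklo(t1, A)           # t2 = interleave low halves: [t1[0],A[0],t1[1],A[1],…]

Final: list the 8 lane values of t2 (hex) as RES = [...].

RES = [ 0x4c  0x39  0x54  0xe9  0xb3  0x74  0xe6  0x80 ]

→ t0 |4c|54|b3|e6|80|74|e9|39|
→ t1 |4c|54|b3|e6|e6|74|54|4c|
→ t2 |4c|39|54|e9|b3|74|e6|80|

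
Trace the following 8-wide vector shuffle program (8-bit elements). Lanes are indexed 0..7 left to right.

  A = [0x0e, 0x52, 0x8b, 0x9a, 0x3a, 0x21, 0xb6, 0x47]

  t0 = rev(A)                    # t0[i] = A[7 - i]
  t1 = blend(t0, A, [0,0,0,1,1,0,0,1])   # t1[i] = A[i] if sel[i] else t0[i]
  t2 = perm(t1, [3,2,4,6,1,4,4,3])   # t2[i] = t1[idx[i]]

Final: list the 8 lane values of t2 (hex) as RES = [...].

RES = [0x9a, 0x21, 0x3a, 0x52, 0xb6, 0x3a, 0x3a, 0x9a]

t0 = [0x47, 0xb6, 0x21, 0x3a, 0x9a, 0x8b, 0x52, 0x0e]
t1 = [0x47, 0xb6, 0x21, 0x9a, 0x3a, 0x8b, 0x52, 0x47]
t2 = [0x9a, 0x21, 0x3a, 0x52, 0xb6, 0x3a, 0x3a, 0x9a]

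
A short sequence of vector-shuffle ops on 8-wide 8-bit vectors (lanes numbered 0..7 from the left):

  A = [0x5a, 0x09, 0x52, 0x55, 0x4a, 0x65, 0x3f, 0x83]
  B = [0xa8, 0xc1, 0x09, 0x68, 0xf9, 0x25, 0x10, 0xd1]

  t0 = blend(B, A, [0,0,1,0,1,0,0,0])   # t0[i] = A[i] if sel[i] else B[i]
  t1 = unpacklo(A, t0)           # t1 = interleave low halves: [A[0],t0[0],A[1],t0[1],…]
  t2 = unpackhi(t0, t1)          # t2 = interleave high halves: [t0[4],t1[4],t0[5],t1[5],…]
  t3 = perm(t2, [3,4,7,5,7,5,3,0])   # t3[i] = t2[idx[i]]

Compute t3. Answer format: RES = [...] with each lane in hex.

→ t0 |a8|c1|52|68|4a|25|10|d1|
→ t1 |5a|a8|09|c1|52|52|55|68|
→ t2 |4a|52|25|52|10|55|d1|68|
→ t3 |52|10|68|55|68|55|52|4a|

RES = [0x52, 0x10, 0x68, 0x55, 0x68, 0x55, 0x52, 0x4a]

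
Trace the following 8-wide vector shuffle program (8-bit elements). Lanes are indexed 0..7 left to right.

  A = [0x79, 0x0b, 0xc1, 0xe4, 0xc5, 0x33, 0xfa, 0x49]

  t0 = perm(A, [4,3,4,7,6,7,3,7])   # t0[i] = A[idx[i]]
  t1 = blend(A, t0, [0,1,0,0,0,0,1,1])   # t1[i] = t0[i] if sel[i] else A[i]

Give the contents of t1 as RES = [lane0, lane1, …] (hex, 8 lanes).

→ t0 |c5|e4|c5|49|fa|49|e4|49|
→ t1 |79|e4|c1|e4|c5|33|e4|49|

RES = [0x79, 0xe4, 0xc1, 0xe4, 0xc5, 0x33, 0xe4, 0x49]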